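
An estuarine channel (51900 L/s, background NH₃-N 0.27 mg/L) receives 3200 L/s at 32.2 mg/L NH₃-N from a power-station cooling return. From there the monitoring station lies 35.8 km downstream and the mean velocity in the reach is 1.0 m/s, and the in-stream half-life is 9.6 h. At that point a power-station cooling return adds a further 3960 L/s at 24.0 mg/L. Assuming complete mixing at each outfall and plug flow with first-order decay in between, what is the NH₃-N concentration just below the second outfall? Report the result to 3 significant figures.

2.58 mg/L

Flow-weighted average: C = (51900·0.2700 + 3200·32.20) / 55100 = 117100/55100 = 2.124 mg/L; combined flow 55100 L/s.
Travel time t = 35.8·1000 / 1.0 = 35800 s = 9.944 h.
Half-life 9.6 h → k = ln 2 / 9.6 = 0.07220 h⁻¹ = 1.733 d⁻¹.
Decay over the reach: 2.124·exp(−kt) = 2.124·0.4877 = 1.036 mg/L.
Second outfall: C = (55100·1.036 + 3960·24.00)/59060 = 2.576 mg/L.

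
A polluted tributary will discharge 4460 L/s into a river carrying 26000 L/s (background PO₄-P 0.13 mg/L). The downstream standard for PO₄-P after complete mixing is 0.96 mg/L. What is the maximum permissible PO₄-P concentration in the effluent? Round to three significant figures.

At the limit, (Qr·Cr + Qe·Cₑ)/(Qr + Qe) = 0.96:
Cₑ = (30460·0.96 − 26000·0.1300) / 4460 = 5.799 mg/L.

5.80 mg/L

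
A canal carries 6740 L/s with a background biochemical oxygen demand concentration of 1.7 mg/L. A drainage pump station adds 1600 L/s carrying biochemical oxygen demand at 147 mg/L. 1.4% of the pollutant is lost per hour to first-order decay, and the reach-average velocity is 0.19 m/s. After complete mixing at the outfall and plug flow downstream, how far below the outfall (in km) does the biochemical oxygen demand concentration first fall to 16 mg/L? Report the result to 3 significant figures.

Conservation of mass: C = (6740·1.700 + 1600·147.0) / 8340 = 246700/8340 = 29.58 mg/L.
1.4%/h lost → k = −ln(1 − 0.014) = 0.01410 h⁻¹.
Set 29.58·exp(−k·t) = 16 → t = ln(29.58/16)/k = 156900 s = 43.57 h.
Distance = v·t = 0.19·156900 = 29800 m = 29.80 km.

29.8 km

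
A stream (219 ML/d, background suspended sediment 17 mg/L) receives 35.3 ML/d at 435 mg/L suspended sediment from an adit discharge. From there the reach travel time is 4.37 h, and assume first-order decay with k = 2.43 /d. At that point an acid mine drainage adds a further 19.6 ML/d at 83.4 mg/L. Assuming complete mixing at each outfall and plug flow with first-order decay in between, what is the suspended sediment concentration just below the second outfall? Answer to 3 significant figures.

50.7 mg/L

After mixing, C = (219.0·17.00 + 35.30·435.0) / 254.3 = 19080/254.3 = 75.02 mg/L; combined flow 254.3 ML/d.
After decay, C = 75.02 × e^(−kt) = 75.02 × 0.6425 = 48.20 mg/L.
At the second outfall, C = (254.3·48.20 + 19.60·83.40) / (254.3 + 19.60) = 50.72 mg/L.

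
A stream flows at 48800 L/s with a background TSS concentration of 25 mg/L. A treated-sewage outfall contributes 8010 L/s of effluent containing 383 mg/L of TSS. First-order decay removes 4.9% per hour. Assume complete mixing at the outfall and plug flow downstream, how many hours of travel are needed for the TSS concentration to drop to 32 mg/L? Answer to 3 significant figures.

17.1 h

Flow-weighted average: C = (48800·25.00 + 8010·383.0) / 56810 = 4288000/56810 = 75.48 mg/L.
4.9%/h lost → k = −ln(1 − 0.049) = 0.05024 h⁻¹.
75.48·exp(−k·t) = 32 → t = ln(75.48/32)/k = 61490 s = 17.08 h.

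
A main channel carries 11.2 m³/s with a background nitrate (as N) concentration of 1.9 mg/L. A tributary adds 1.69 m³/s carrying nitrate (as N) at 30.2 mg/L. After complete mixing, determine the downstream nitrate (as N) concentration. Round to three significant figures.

5.61 mg/L

Flow-weighted average: C = (11.20·1.900 + 1.690·30.20) / 12.89 = 72.32/12.89 = 5.610 mg/L.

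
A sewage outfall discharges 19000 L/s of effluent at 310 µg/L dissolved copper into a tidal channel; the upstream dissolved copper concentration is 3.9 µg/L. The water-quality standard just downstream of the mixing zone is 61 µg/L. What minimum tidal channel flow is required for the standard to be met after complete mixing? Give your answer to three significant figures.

Set C_mix = 61: (Q·3.900 + 19000·310.0) / (Q + 19000) = 61
→ Q = 19000·(310.0 − 61)/(61 − 3.900) = 82850 L/s.

82900 L/s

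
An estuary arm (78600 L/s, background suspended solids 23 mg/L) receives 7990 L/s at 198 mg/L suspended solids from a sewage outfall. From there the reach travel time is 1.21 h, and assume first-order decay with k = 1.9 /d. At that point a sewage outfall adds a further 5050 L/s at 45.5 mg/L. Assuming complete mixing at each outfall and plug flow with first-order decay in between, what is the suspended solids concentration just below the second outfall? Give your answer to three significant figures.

Flow-weighted average: C = (78600·23.00 + 7990·198.0) / 86590 = 3390000/86590 = 39.15 mg/L; combined flow 86590 L/s.
First-order decay: C = 39.15·exp(−k·t) = 39.15·0.9087 = 35.57 mg/L.
Second outfall: C = (86590·35.57 + 5050·45.50)/91640 = 36.12 mg/L.

36.1 mg/L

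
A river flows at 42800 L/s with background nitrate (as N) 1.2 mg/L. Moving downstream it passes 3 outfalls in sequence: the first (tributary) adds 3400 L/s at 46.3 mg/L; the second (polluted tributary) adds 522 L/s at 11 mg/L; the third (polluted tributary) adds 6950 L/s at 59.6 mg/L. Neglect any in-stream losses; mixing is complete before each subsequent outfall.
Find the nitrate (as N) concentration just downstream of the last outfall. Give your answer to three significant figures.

11.7 mg/L

Outfall 1: combined Q = 46200 L/s; C = (42800·1.200 + 3400·46.30)/46200 = 4.519 mg/L.
Outfall 2: combined Q = 46720 L/s; C = (46200·4.519 + 522.0·11.00)/46720 = 4.591 mg/L.
Outfall 3: combined Q = 53670 L/s; C = (46720·4.591 + 6950·59.60)/53670 = 11.71 mg/L.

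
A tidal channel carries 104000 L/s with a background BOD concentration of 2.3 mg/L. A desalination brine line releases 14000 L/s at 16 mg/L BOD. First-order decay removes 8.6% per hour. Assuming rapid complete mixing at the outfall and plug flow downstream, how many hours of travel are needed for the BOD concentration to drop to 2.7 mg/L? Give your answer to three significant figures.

After mixing, C = (104000·2.300 + 14000·16.00) / 118000 = 463200/118000 = 3.925 mg/L.
8.6%/h lost → k = −ln(1 − 0.086) = 0.08992 h⁻¹.
3.925·exp(−k·t) = 2.7 → t = ln(3.925/2.7)/k = 14980 s = 4.162 h.

4.16 h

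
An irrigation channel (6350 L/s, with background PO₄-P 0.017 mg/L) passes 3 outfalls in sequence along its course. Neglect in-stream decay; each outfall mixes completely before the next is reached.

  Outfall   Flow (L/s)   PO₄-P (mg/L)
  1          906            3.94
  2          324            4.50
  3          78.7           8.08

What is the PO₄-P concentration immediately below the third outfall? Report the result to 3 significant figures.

Below outfall 1: Q → 7256 L/s, C = (6350·0.01700 + 906.0·3.940)/7256 = 0.5068 mg/L.
Below outfall 2: Q → 7580 L/s, C = (7256·0.5068 + 324.0·4.500)/7580 = 0.6775 mg/L.
Below outfall 3: Q → 7659 L/s, C = (7580·0.6775 + 78.70·8.080)/7659 = 0.7536 mg/L.

0.754 mg/L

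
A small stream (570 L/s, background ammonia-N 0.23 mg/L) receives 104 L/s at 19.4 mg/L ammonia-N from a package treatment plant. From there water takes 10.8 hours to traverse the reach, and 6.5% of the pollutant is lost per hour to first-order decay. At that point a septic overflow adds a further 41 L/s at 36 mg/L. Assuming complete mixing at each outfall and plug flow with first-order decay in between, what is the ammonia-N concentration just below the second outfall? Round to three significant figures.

3.52 mg/L

Flow-weighted average: C = (570.0·0.2300 + 104.0·19.40) / 674.0 = 2149/674.0 = 3.188 mg/L; combined flow 674.0 L/s.
6.5%/h lost → k = −ln(1 − 0.065) = 0.06721 h⁻¹.
Applying C = C₀e^(−kt): 3.188 × 0.4839 = 1.543 mg/L.
At the second outfall, C = (674.0·1.543 + 41.00·36.00) / (674.0 + 41.00) = 3.519 mg/L.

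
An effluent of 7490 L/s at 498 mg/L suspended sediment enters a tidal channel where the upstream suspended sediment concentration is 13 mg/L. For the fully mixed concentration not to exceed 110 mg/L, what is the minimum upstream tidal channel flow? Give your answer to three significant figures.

30000 L/s

Set C_mix = 110: (Q·13.00 + 7490·498.0) / (Q + 7490) = 110
→ Q = 7490·(498.0 − 110)/(110 − 13.00) = 29960 L/s.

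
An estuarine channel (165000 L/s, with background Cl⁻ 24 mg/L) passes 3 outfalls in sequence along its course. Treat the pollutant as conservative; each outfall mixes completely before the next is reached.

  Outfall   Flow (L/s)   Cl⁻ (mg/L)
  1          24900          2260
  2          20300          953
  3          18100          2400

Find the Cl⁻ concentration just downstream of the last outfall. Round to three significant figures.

Below outfall 1: Q → 189900 L/s, C = (165000·24.00 + 24900·2260)/189900 = 317.2 mg/L.
Below outfall 2: Q → 210200 L/s, C = (189900·317.2 + 20300·953.0)/210200 = 378.6 mg/L.
Below outfall 3: Q → 228300 L/s, C = (210200·378.6 + 18100·2400)/228300 = 538.9 mg/L.

539 mg/L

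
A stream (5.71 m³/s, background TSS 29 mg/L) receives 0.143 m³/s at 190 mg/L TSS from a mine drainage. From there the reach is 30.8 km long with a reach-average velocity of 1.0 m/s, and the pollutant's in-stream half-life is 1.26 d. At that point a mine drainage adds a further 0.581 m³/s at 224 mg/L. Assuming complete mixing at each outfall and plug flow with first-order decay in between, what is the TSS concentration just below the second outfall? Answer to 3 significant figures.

44.9 mg/L

After mixing, C = (5.710·29.00 + 0.1430·190.0) / 5.853 = 192.8/5.853 = 32.93 mg/L; combined flow 5.853 m³/s.
Travel time t = 30.8·1000 / 1.0 = 30800 s = 8.556 h.
Half-life 1.26 d → k = ln 2 / 1.26 = 0.5501 d⁻¹.
Decay over the reach: 32.93·exp(−kt) = 32.93·0.8219 = 27.07 mg/L.
At the second outfall, C = (5.853·27.07 + 0.5810·224.0) / (5.853 + 0.5810) = 44.85 mg/L.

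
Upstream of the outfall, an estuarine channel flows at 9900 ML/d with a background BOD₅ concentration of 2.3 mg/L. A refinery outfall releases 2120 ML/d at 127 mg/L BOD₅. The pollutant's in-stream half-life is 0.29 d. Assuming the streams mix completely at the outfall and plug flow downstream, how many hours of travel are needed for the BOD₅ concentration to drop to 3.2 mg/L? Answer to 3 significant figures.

20.4 h

Mass balance: C = (9900·2.300 + 2120·127.0) / 12020 = 292000/12020 = 24.29 mg/L.
Half-life 0.29 d → k = ln 2 / 0.29 = 2.390 d⁻¹.
24.29·exp(−k·t) = 3.2 → t = ln(24.29/3.2)/k = 73270 s = 20.35 h.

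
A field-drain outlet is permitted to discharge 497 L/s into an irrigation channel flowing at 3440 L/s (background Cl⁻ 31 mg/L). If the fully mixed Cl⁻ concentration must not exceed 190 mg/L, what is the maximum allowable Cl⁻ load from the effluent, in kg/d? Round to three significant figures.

55400 kg/d

Mass balance at the limit: 3440·31.00 + 497.0·Cₑ = 3937·190 → Cₑ = 1291 mg/L.
497.0 L/s = 0.4970 m³/s. Load = 0.4970 m³/s × 1291 g/m³ × 86 400 s/d = 55420 kg/d.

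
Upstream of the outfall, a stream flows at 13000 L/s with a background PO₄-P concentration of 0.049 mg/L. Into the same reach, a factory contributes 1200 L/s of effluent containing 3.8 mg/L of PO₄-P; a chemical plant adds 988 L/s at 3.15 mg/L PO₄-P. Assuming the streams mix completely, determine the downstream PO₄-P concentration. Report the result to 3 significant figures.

After mixing, C = (13000·0.04900 + 1200·3.800 + 988.0·3.150) / 15190 = 8309/15190 = 0.5471 mg/L.

0.547 mg/L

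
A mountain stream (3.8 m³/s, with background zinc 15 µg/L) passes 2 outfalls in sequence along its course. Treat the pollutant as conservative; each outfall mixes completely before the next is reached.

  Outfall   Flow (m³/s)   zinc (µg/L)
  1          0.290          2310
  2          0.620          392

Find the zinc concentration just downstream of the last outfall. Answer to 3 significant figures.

206 µg/L

Below outfall 1: Q → 4.090 m³/s, C = (3.800·15.00 + 0.2900·2310)/4.090 = 177.7 µg/L.
Below outfall 2: Q → 4.710 m³/s, C = (4.090·177.7 + 0.6200·392.0)/4.710 = 205.9 µg/L.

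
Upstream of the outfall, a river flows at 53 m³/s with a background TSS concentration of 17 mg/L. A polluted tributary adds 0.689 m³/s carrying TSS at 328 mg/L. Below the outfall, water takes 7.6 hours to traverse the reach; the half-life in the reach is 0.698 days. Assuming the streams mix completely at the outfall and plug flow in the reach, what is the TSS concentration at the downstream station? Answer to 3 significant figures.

Mixed concentration C = ΣQC/ΣQ = (53.00·17.00 + 0.6890·328.0) / 53.69 = 1127/53.69 = 20.99 mg/L.
Half-life 0.698 d → k = ln 2 / 0.698 = 0.9930 d⁻¹.
First-order decay: C = 20.99·exp(−k·t) = 20.99·0.7302 = 15.33 mg/L.

15.3 mg/L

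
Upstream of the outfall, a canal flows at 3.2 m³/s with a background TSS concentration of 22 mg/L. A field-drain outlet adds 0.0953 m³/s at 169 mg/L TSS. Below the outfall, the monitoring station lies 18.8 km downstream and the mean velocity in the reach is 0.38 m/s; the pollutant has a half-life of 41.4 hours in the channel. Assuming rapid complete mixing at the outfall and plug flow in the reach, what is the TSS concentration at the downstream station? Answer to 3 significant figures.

20.9 mg/L

Conservation of mass: C = (3.200·22.00 + 0.09530·169.0) / 3.295 = 86.51/3.295 = 26.25 mg/L.
Travel time t = 18.8·1000 / 0.38 = 49470 s = 13.74 h.
Half-life 41.4 h → k = ln 2 / 41.4 = 0.01674 h⁻¹ = 0.4018 d⁻¹.
Applying C = C₀e^(−kt): 26.25 × 0.7945 = 20.86 mg/L.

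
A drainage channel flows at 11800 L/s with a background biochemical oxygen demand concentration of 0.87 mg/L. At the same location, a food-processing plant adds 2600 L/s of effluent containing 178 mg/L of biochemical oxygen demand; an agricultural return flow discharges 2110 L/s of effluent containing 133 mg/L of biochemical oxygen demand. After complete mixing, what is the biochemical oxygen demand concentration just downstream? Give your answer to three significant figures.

After mixing, C = (11800·0.8700 + 2600·178.0 + 2110·133.0) / 16510 = 753700/16510 = 45.65 mg/L.

45.7 mg/L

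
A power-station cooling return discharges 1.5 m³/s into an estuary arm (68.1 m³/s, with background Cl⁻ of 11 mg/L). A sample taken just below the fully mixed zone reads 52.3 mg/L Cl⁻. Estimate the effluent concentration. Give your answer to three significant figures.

1930 mg/L

Mass balance: 68.10·11.00 + 1.500·Cₑ = 69.60·52.30
→ Cₑ = (69.60·52.30 − 68.10·11.00) / 1.500 = 1927 mg/L.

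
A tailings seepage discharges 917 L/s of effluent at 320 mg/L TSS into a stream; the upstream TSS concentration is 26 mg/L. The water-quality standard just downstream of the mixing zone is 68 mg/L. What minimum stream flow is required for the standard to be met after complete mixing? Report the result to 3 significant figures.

5500 L/s

Set C_mix = 68: (Q·26.00 + 917.0·320.0) / (Q + 917.0) = 68
→ Q = 917.0·(320.0 − 68)/(68 − 26.00) = 5502 L/s.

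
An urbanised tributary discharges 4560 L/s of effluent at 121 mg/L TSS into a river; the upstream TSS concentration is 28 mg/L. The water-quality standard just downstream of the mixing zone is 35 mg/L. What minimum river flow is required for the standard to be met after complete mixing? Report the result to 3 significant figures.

Set C_mix = 35: (Q·28.00 + 4560·121.0) / (Q + 4560) = 35
→ Q = 4560·(121.0 − 35)/(35 − 28.00) = 56020 L/s.

56000 L/s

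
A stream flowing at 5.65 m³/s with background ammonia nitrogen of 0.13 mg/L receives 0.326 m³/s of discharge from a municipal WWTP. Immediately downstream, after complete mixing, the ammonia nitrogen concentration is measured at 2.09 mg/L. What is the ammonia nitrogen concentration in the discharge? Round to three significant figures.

36.1 mg/L

Mass balance: 5.650·0.1300 + 0.3260·Cₑ = 5.976·2.090
→ Cₑ = (5.976·2.090 − 5.650·0.1300) / 0.3260 = 36.06 mg/L.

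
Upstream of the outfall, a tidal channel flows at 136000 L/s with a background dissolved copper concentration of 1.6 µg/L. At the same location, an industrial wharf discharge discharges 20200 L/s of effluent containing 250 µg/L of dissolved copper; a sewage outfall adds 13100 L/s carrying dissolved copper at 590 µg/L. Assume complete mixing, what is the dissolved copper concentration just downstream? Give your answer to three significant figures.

76.8 µg/L

After mixing, C = (136000·1.600 + 20200·250.0 + 13100·590.0) / 169300 = 13000000/169300 = 76.77 µg/L.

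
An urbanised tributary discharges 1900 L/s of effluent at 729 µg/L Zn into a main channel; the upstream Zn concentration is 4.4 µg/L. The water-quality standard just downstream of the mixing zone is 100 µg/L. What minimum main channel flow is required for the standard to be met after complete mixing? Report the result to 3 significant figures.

12500 L/s

Set C_mix = 100: (Q·4.400 + 1900·729.0) / (Q + 1900) = 100
→ Q = 1900·(729.0 − 100)/(100 − 4.400) = 12500 L/s.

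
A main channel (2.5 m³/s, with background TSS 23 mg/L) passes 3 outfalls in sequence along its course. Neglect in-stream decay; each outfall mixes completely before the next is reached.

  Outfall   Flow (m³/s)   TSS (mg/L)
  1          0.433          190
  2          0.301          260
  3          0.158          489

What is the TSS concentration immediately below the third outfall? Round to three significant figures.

Outfall 1: combined Q = 2.933 m³/s; C = (2.500·23.00 + 0.4330·190.0)/2.933 = 47.65 mg/L.
Outfall 2: combined Q = 3.234 m³/s; C = (2.933·47.65 + 0.3010·260.0)/3.234 = 67.42 mg/L.
Outfall 3: combined Q = 3.392 m³/s; C = (3.234·67.42 + 0.1580·489.0)/3.392 = 87.06 mg/L.

87.1 mg/L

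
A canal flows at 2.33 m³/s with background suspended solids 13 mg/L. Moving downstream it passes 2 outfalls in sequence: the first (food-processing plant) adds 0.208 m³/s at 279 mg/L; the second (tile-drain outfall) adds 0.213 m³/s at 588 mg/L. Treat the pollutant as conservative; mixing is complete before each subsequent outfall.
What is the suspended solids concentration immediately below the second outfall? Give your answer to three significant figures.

Below outfall 1: Q → 2.538 m³/s, C = (2.330·13.00 + 0.2080·279.0)/2.538 = 34.80 mg/L.
Below outfall 2: Q → 2.751 m³/s, C = (2.538·34.80 + 0.2130·588.0)/2.751 = 77.63 mg/L.

77.6 mg/L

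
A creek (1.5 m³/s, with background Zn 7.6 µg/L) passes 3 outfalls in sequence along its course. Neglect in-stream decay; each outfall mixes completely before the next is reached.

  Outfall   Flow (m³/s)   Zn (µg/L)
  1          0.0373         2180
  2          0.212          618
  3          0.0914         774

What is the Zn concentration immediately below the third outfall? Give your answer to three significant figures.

160 µg/L

After outfall 1: Q = 1.500 + 0.03730 = 1.537 m³/s; C = (1.500·7.600 + 0.03730·2180)/1.537 = 60.31 µg/L.
After outfall 2: Q = 1.537 + 0.2120 = 1.749 m³/s; C = (1.537·60.31 + 0.2120·618.0)/1.749 = 127.9 µg/L.
After outfall 3: Q = 1.749 + 0.09140 = 1.841 m³/s; C = (1.749·127.9 + 0.09140·774.0)/1.841 = 160.0 µg/L.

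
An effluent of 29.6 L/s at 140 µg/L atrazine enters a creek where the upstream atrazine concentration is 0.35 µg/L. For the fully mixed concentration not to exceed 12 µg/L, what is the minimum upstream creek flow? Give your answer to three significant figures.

Set C_mix = 12: (Q·0.3500 + 29.60·140.0) / (Q + 29.60) = 12
→ Q = 29.60·(140.0 − 12)/(12 − 0.3500) = 325.2 L/s.

325 L/s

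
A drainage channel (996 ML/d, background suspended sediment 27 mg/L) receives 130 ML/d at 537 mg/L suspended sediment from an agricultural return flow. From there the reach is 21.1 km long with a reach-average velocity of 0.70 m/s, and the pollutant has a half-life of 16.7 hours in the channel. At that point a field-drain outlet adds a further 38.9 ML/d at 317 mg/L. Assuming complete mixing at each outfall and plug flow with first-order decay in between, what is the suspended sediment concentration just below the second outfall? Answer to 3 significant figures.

69.2 mg/L

After mixing, C = (996.0·27.00 + 130.0·537.0) / 1126 = 96700/1126 = 85.88 mg/L; combined flow 1126 ML/d.
Travel time t = 21.1·1000 / 0.70 = 30140 s = 8.373 h.
Half-life 16.7 h → k = ln 2 / 16.7 = 0.04151 h⁻¹ = 0.9961 d⁻¹.
First-order decay: C = 85.88·exp(−k·t) = 85.88·0.7064 = 60.67 mg/L.
Second outfall: C = (1126·60.67 + 38.90·317.0)/1165 = 69.23 mg/L.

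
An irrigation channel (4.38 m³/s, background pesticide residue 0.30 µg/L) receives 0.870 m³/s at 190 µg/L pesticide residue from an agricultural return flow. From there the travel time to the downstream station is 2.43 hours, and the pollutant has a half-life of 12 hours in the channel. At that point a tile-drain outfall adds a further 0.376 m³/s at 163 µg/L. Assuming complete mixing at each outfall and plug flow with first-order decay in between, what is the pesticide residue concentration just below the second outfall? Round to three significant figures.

Mixed concentration C = ΣQC/ΣQ = (4.380·0.3000 + 0.8700·190.0) / 5.250 = 166.6/5.250 = 31.74 µg/L; combined flow 5.250 m³/s.
Half-life 12 h → k = ln 2 / 12 = 0.05776 h⁻¹ = 1.386 d⁻¹.
Decay over the reach: 31.74·exp(−kt) = 31.74·0.8690 = 27.58 µg/L.
Second outfall: C = (5.250·27.58 + 0.3760·163.0)/5.626 = 36.63 µg/L.

36.6 µg/L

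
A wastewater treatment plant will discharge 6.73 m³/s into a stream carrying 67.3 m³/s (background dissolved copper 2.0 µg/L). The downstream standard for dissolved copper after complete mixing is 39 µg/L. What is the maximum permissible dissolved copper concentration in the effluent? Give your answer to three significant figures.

409 µg/L

At the limit, (Qr·Cr + Qe·Cₑ)/(Qr + Qe) = 39:
Cₑ = (74.03·39 − 67.30·2.000) / 6.730 = 409.0 µg/L.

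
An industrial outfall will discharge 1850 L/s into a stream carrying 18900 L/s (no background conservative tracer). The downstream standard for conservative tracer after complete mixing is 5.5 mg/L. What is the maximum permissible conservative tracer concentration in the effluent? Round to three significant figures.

At the limit, (Qr·Cr + Qe·Cₑ)/(Qr + Qe) = 5.5:
Cₑ = (20750·5.5 − 18900·0) / 1850 = 61.69 mg/L.

61.7 mg/L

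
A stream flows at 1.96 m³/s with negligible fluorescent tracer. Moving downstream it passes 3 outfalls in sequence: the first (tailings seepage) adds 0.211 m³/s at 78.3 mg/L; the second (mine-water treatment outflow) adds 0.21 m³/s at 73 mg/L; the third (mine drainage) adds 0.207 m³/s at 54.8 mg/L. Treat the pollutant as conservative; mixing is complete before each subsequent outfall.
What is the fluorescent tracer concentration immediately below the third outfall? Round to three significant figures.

Below outfall 1: Q → 2.171 m³/s, C = (1.960·0 + 0.2110·78.30)/2.171 = 7.610 mg/L.
Below outfall 2: Q → 2.381 m³/s, C = (2.171·7.610 + 0.2100·73.00)/2.381 = 13.38 mg/L.
Below outfall 3: Q → 2.588 m³/s, C = (2.381·13.38 + 0.2070·54.80)/2.588 = 16.69 mg/L.

16.7 mg/L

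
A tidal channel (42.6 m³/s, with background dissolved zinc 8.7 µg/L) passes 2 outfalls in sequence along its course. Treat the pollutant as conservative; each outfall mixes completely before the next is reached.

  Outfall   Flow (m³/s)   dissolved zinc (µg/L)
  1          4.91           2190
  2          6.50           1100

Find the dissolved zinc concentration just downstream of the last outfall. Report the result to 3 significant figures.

Outfall 1: combined Q = 47.51 m³/s; C = (42.60·8.700 + 4.910·2190)/47.51 = 234.1 µg/L.
Outfall 2: combined Q = 54.01 m³/s; C = (47.51·234.1 + 6.500·1100)/54.01 = 338.3 µg/L.

338 µg/L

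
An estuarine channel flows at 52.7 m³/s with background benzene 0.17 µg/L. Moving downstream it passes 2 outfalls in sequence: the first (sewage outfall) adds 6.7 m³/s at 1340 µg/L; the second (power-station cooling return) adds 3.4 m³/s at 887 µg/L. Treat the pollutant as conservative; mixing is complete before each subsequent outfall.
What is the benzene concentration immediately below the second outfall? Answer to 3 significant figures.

191 µg/L

Outfall 1: combined Q = 59.40 m³/s; C = (52.70·0.1700 + 6.700·1340)/59.40 = 151.3 µg/L.
Outfall 2: combined Q = 62.80 m³/s; C = (59.40·151.3 + 3.400·887.0)/62.80 = 191.1 µg/L.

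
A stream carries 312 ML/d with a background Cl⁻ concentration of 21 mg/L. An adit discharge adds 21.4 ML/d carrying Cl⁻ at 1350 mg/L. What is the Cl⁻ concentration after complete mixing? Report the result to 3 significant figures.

Flow-weighted average: C = (312.0·21.00 + 21.40·1350) / 333.4 = 35440/333.4 = 106.3 mg/L.

106 mg/L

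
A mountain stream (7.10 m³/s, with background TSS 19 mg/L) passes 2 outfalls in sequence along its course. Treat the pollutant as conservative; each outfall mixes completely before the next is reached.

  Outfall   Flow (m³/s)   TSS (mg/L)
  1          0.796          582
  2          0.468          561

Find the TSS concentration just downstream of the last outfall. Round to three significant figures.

Below outfall 1: Q → 7.896 m³/s, C = (7.100·19.00 + 0.7960·582.0)/7.896 = 75.76 mg/L.
Below outfall 2: Q → 8.364 m³/s, C = (7.896·75.76 + 0.4680·561.0)/8.364 = 102.9 mg/L.

103 mg/L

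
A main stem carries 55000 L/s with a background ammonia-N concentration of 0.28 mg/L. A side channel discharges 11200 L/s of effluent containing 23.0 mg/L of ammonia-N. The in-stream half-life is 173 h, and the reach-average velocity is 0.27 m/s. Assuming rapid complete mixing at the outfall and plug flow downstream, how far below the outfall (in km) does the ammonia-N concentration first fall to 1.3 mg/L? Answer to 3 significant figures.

Mixed concentration C = ΣQC/ΣQ = (55000·0.2800 + 11200·23.00) / 66200 = 273000/66200 = 4.124 mg/L.
Half-life 173 h → k = ln 2 / 173 = 0.004007 h⁻¹ = 0.09616 d⁻¹.
Set 4.124·exp(−k·t) = 1.3 → t = ln(4.124/1.3)/k = 1037000 s = 288.1 h.
Distance = v·t = 0.27·1037000 = 280100 m = 280.1 km.

280 km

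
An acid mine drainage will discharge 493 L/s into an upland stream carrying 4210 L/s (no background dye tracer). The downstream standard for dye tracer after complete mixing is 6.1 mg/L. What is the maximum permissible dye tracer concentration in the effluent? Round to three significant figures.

At the limit, (Qr·Cr + Qe·Cₑ)/(Qr + Qe) = 6.1:
Cₑ = (4703·6.1 − 4210·0) / 493.0 = 58.19 mg/L.

58.2 mg/L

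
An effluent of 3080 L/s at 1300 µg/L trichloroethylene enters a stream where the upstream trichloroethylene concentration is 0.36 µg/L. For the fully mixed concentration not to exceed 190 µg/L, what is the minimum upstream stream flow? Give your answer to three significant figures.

Set C_mix = 190: (Q·0.3600 + 3080·1300) / (Q + 3080) = 190
→ Q = 3080·(1300 − 190)/(190 − 0.3600) = 18030 L/s.

18000 L/s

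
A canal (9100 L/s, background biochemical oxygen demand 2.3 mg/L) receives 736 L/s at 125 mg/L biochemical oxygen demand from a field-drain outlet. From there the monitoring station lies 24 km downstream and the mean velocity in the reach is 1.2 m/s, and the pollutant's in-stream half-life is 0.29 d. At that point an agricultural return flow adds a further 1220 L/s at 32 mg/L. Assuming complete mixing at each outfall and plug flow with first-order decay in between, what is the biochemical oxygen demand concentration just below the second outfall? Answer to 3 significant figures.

9.41 mg/L

Conservation of mass: C = (9100·2.300 + 736.0·125.0) / 9836 = 112900/9836 = 11.48 mg/L; combined flow 9836 L/s.
Travel time t = 24·1000 / 1.2 = 20000 s = 5.556 h.
Half-life 0.29 d → k = ln 2 / 0.29 = 2.390 d⁻¹.
Applying C = C₀e^(−kt): 11.48 × 0.5751 = 6.602 mg/L.
Second outfall: C = (9836·6.602 + 1220·32.00)/11060 = 9.405 mg/L.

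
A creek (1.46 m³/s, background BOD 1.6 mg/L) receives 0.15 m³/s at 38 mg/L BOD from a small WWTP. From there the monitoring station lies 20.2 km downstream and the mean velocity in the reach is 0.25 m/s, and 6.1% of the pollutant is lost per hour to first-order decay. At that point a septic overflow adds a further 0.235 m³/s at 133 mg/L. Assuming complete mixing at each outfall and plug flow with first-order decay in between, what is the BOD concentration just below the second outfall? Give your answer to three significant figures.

18.0 mg/L

Conservation of mass: C = (1.460·1.600 + 0.1500·38.00) / 1.610 = 8.036/1.610 = 4.991 mg/L; combined flow 1.610 m³/s.
Travel time t = 20.2·1000 / 0.25 = 80800 s = 22.44 h.
6.1%/h lost → k = −ln(1 − 0.061) = 0.06294 h⁻¹.
First-order decay: C = 4.991·exp(−k·t) = 4.991·0.2435 = 1.215 mg/L.
Second outfall: C = (1.610·1.215 + 0.2350·133.0)/1.845 = 18.00 mg/L.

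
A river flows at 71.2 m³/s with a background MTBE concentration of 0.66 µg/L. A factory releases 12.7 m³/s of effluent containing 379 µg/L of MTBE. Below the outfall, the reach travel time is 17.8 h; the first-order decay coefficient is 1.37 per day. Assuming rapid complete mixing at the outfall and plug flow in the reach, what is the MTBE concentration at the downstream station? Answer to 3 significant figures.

21.0 µg/L

After mixing, C = (71.20·0.6600 + 12.70·379.0) / 83.90 = 4860/83.90 = 57.93 µg/L.
Decay over the reach: 57.93·exp(−kt) = 57.93·0.3620 = 20.97 µg/L.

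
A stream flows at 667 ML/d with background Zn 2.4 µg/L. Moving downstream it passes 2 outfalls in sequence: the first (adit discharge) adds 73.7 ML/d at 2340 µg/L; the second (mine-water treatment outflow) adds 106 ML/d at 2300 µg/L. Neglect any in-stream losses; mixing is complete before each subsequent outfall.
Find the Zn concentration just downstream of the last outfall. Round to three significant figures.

494 µg/L

After outfall 1: Q = 667.0 + 73.70 = 740.7 ML/d; C = (667.0·2.400 + 73.70·2340)/740.7 = 235.0 µg/L.
After outfall 2: Q = 740.7 + 106.0 = 846.7 ML/d; C = (740.7·235.0 + 106.0·2300)/846.7 = 493.5 µg/L.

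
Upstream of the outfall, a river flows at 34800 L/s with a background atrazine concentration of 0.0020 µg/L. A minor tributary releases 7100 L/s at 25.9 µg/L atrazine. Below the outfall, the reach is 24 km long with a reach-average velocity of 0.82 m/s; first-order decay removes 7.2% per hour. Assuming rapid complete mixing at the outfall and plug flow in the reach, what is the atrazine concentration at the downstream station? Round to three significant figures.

2.39 µg/L

After mixing, C = (34800·0.002000 + 7100·25.90) / 41900 = 184000/41900 = 4.390 µg/L.
Travel time t = 24·1000 / 0.82 = 29270 s = 8.130 h.
7.2%/h lost → k = −ln(1 − 0.072) = 0.07472 h⁻¹.
Decay over the reach: 4.390·exp(−kt) = 4.390·0.5447 = 2.392 µg/L.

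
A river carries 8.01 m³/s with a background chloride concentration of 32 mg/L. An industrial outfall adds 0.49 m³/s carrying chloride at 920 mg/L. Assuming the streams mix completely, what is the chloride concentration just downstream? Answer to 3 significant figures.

Mixed concentration C = ΣQC/ΣQ = (8.010·32.00 + 0.4900·920.0) / 8.500 = 707.1/8.500 = 83.19 mg/L.

83.2 mg/L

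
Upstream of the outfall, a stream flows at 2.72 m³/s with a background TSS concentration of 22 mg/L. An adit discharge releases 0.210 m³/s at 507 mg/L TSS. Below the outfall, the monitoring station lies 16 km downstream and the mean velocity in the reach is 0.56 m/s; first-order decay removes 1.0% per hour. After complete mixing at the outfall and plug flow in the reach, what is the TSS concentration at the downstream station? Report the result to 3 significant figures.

52.4 mg/L

Mass balance: C = (2.720·22.00 + 0.2100·507.0) / 2.930 = 166.3/2.930 = 56.76 mg/L.
Travel time t = 16·1000 / 0.56 = 28570 s = 7.937 h.
1.0%/h lost → k = −ln(1 − 0.01) = 0.01005 h⁻¹.
Applying C = C₀e^(−kt): 56.76 × 0.9233 = 52.41 mg/L.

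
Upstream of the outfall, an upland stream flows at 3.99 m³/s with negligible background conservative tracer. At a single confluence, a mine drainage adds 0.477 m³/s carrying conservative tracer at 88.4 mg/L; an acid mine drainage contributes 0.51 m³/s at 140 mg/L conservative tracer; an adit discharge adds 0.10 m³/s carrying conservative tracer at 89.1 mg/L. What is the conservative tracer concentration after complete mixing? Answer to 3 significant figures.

Mass balance: C = (3.990·0 + 0.4770·88.40 + 0.5100·140.0 + 0.1000·89.10) / 5.077 = 122.5/5.077 = 24.12 mg/L.

24.1 mg/L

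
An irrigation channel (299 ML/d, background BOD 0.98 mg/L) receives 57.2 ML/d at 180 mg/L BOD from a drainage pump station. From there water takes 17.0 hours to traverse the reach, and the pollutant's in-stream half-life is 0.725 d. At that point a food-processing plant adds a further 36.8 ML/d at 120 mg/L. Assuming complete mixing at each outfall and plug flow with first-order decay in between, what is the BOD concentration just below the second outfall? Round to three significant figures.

24.9 mg/L

Mixed concentration C = ΣQC/ΣQ = (299.0·0.9800 + 57.20·180.0) / 356.2 = 10590/356.2 = 29.73 mg/L; combined flow 356.2 ML/d.
Half-life 0.725 d → k = ln 2 / 0.725 = 0.9561 d⁻¹.
After decay, C = 29.73 × e^(−kt) = 29.73 × 0.5080 = 15.10 mg/L.
At the second outfall, C = (356.2·15.10 + 36.80·120.0) / (356.2 + 36.80) = 24.93 mg/L.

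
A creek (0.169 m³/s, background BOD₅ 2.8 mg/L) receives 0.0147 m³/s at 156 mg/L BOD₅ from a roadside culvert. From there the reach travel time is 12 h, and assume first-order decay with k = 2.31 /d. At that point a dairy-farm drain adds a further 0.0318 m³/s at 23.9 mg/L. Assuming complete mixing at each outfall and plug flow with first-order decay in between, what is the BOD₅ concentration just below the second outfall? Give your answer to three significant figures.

7.57 mg/L

Flow-weighted average: C = (0.1690·2.800 + 0.01470·156.0) / 0.1837 = 2.766/0.1837 = 15.06 mg/L; combined flow 0.1837 m³/s.
First-order decay: C = 15.06·exp(−k·t) = 15.06·0.3151 = 4.745 mg/L.
Second outfall: C = (0.1837·4.745 + 0.03180·23.90)/0.2155 = 7.571 mg/L.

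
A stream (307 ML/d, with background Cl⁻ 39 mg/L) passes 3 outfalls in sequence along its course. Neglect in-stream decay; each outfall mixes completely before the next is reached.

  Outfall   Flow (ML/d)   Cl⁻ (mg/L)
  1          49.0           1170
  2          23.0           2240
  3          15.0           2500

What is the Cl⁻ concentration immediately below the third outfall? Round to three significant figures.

Below outfall 1: Q → 356.0 ML/d, C = (307.0·39.00 + 49.00·1170)/356.0 = 194.7 mg/L.
Below outfall 2: Q → 379.0 ML/d, C = (356.0·194.7 + 23.00·2240)/379.0 = 318.8 mg/L.
Below outfall 3: Q → 394.0 ML/d, C = (379.0·318.8 + 15.00·2500)/394.0 = 401.8 mg/L.

402 mg/L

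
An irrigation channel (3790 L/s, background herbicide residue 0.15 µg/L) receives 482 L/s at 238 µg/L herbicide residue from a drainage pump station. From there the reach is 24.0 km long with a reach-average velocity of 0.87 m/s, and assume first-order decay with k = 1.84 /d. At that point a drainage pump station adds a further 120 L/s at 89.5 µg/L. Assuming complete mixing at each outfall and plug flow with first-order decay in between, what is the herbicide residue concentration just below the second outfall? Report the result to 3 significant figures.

Flow-weighted average: C = (3790·0.1500 + 482.0·238.0) / 4272 = 115300/4272 = 26.99 µg/L; combined flow 4272 L/s.
Travel time t = 24.0·1000 / 0.87 = 27590 s = 7.663 h.
After decay, C = 26.99 × e^(−kt) = 26.99 × 0.5557 = 15.00 µg/L.
Second outfall: C = (4272·15.00 + 120.0·89.50)/4392 = 17.03 µg/L.

17.0 µg/L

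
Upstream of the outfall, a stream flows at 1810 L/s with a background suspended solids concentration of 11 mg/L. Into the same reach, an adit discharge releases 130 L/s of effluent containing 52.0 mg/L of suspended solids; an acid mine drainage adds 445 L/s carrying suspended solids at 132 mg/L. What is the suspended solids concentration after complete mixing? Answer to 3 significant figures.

After mixing, C = (1810·11.00 + 130.0·52.00 + 445.0·132.0) / 2385 = 85410/2385 = 35.81 mg/L.

35.8 mg/L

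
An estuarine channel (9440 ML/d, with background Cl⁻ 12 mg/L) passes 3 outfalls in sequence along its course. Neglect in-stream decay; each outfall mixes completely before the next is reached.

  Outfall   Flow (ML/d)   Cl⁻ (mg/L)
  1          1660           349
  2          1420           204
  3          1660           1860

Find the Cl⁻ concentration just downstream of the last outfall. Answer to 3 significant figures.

287 mg/L

Below outfall 1: Q → 11100 ML/d, C = (9440·12.00 + 1660·349.0)/11100 = 62.40 mg/L.
Below outfall 2: Q → 12520 ML/d, C = (11100·62.40 + 1420·204.0)/12520 = 78.46 mg/L.
Below outfall 3: Q → 14180 ML/d, C = (12520·78.46 + 1660·1860)/14180 = 287.0 mg/L.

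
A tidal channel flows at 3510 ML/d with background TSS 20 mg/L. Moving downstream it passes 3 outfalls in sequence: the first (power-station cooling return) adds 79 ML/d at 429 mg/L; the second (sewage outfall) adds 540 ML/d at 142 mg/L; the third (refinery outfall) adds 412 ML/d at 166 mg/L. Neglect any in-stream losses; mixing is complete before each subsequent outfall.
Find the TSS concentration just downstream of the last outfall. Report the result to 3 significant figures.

54.9 mg/L

After outfall 1: Q = 3510 + 79.00 = 3589 ML/d; C = (3510·20.00 + 79.00·429.0)/3589 = 29.00 mg/L.
After outfall 2: Q = 3589 + 540.0 = 4129 ML/d; C = (3589·29.00 + 540.0·142.0)/4129 = 43.78 mg/L.
After outfall 3: Q = 4129 + 412.0 = 4541 ML/d; C = (4129·43.78 + 412.0·166.0)/4541 = 54.87 mg/L.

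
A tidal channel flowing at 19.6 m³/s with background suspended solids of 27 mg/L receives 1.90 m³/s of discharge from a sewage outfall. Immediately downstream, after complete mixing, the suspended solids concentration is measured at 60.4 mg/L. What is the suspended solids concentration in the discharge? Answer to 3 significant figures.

405 mg/L

Mass balance: 19.60·27.00 + 1.900·Cₑ = 21.50·60.40
→ Cₑ = (21.50·60.40 − 19.60·27.00) / 1.900 = 404.9 mg/L.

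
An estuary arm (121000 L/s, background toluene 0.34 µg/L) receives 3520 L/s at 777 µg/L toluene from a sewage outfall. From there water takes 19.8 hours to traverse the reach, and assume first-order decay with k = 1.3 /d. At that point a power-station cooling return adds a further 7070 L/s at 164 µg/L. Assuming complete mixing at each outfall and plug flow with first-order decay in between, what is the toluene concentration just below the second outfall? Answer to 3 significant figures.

Mass balance: C = (121000·0.3400 + 3520·777.0) / 124500 = 2776000/124500 = 22.30 µg/L; combined flow 124500 L/s.
First-order decay: C = 22.30·exp(−k·t) = 22.30·0.3422 = 7.628 µg/L.
At the second outfall, C = (124500·7.628 + 7070·164.0) / (124500 + 7070) = 16.03 µg/L.

16.0 µg/L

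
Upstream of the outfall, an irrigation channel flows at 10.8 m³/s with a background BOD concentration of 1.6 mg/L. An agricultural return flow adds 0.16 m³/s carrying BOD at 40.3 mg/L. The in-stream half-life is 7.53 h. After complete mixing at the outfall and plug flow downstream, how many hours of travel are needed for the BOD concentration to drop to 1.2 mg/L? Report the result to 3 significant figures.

Mass balance: C = (10.80·1.600 + 0.1600·40.30) / 10.96 = 23.73/10.96 = 2.165 mg/L.
Half-life 7.53 h → k = ln 2 / 7.53 = 0.09205 h⁻¹ = 2.209 d⁻¹.
2.165·exp(−k·t) = 1.2 → t = ln(2.165/1.2)/k = 23080 s = 6.410 h.

6.41 h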